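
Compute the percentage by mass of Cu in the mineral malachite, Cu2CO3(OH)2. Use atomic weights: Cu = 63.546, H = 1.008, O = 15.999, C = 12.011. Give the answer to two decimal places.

Molar mass of Cu2CO3(OH)2: 2×63.546 + 1×12.011 + 5×15.999 + 2×1.008 = 221.114 g/mol.
Mass of Cu per formula unit: 2 × 63.546 = 127.092 g.
Weight fraction Cu = 127.092 / 221.114 = 0.5748.

57.48 weight percent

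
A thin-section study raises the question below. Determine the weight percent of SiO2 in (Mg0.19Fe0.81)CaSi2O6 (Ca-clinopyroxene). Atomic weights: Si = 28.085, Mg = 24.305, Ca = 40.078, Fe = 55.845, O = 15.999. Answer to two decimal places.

Formula mass = 242.094 g/mol.
2 Si → 2.0000 mol SiO2 per formula unit; M(SiO2) = 60.083, so SiO2 mass = 120.166 g.
120.166/242.094 × 100 = 49.64 wt%.

49.64 wt%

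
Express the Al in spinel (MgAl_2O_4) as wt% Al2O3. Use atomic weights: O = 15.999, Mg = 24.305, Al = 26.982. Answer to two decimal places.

71.67 wt%

Formula mass = 142.265 g/mol.
2 Al → 1.0000 mol Al2O3 per formula unit; M(Al2O3) = 101.961, so Al2O3 mass = 101.961 g.
101.961/142.265 × 100 = 71.67 wt%.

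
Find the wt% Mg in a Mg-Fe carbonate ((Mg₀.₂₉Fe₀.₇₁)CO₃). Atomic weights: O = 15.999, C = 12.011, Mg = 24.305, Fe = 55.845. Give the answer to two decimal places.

Formula mass = 0.29*24.305 + 0.71*55.845 + 1*12.011 + 3*15.999 = 106.706 g/mol, of which 7.048 g is Mg.
So Mg makes up 7.048/106.706 = 0.0661 of the mass, i.e. 6.61%.

6.61 mass %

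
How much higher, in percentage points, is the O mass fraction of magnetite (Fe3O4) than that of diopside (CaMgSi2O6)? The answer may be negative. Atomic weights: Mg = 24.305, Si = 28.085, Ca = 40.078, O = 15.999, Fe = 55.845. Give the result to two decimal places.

-16.69 percentage points

M(Fe3O4) = 231.531 g/mol, so wt% O = 63.996/231.531 × 100 = 27.64%.
M(CaMgSi2O6) = 216.547 g/mol, so wt% O = 95.994/216.547 × 100 = 44.33%.
27.64 − 44.33 = -16.69 pp.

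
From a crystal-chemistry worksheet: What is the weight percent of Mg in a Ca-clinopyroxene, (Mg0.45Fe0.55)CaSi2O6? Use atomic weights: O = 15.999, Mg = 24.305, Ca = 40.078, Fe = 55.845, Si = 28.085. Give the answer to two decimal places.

Formula mass = 0.45*24.305 + 0.55*55.845 + 1*40.078 + 2*28.085 + 6*15.999 = 233.894 g/mol, of which 10.937 g is Mg.
So Mg makes up 10.937/233.894 = 0.0468 of the mass, i.e. 4.68%.

4.68 wt%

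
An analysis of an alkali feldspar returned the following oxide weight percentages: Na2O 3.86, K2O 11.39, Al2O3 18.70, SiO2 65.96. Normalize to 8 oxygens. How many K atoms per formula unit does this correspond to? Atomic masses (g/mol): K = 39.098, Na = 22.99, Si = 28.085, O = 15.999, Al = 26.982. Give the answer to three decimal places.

0.661 K apfu

Na2O (M=61.979): mol = 0.06228; Na = 0.12456, O = 0.06228.
K2O (M=94.195): mol = 0.12092; K = 0.24184, O = 0.12092.
Al2O3 (M=101.961): mol = 0.18340; Al = 0.36680, O = 0.55020.
SiO2 (M=60.083): mol = 1.09781; Si = 1.09781, O = 2.19562.
ΣO = 2.92902; factor = 8/ΣO = 2.73129.
K apfu = 0.24184 × 2.73129 = 0.661.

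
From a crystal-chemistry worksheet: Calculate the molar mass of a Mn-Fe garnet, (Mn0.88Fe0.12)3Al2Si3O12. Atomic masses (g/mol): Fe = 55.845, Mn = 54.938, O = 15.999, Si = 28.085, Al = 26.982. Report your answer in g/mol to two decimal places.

The formula mass is the sum 2.64·54.938 + 0.36·55.845 + 2·26.982 + 3·28.085 + 12·15.999.

495.35 g/mol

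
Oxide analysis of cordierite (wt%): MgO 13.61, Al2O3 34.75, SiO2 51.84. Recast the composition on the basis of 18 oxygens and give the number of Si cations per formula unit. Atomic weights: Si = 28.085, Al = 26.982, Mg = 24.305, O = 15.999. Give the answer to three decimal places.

5.033 Si apfu

MgO (M=40.304): mol = 0.33768; Mg = 0.33768, O = 0.33768.
Al2O3 (M=101.961): mol = 0.34082; Al = 0.68164, O = 1.02246.
SiO2 (M=60.083): mol = 0.86281; Si = 0.86281, O = 1.72562.
ΣO = 3.08576; factor = 18/ΣO = 5.83325.
Si apfu = 0.86281 × 5.83325 = 5.033.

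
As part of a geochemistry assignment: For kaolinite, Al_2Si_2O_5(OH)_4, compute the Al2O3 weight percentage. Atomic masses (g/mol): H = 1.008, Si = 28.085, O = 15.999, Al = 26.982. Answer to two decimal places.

M(Al_2Si_2O_5(OH)_4) = 258.157 g/mol; M(Al2O3) = 101.961 g/mol.
Moles Al2O3 per formula unit = 2 Al ÷ 2 = 1.0000.
Al2O3 fraction = (1.0000 × 101.961) / 258.157 = 101.961/258.157 = 0.3950.

39.50 wt%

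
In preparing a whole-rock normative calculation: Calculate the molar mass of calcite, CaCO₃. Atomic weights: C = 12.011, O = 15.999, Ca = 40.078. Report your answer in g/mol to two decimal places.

The formula mass is the sum 1*40.078 + 1*12.011 + 3*15.999.

100.09 g/mol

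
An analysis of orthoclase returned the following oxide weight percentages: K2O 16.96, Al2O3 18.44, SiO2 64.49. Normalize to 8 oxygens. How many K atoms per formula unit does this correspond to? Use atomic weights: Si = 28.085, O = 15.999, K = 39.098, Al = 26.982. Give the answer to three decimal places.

1.004 K apfu

K2O: 16.96/94.195 = 0.18005 mol → 0.36010 mol K, 0.18005 mol O.
Al2O3: 18.44/101.961 = 0.18085 mol → 0.36170 mol Al, 0.54255 mol O.
SiO2: 64.49/60.083 = 1.07335 mol → 1.07335 mol Si, 2.14670 mol O.
Total oxygen = 2.86930 mol. Normalization factor = 8/2.86930 = 2.78814.
K per 8 O = 0.36010 × 2.78814 = 1.004.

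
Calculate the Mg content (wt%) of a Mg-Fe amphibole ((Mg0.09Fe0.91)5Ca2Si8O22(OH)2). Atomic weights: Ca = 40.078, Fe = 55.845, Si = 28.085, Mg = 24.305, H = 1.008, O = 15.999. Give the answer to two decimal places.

Molar mass of (Mg0.09Fe0.91)5Ca2Si8O22(OH)2: 0.45*24.305 + 4.55*55.845 + 2*40.078 + 8*28.085 + 24*15.999 + 2*1.008 = 955.860 g/mol.
Mass of Mg per formula unit: 0.45 × 24.305 = 10.937 g.
Weight fraction Mg = 10.937 / 955.860 = 0.0114.

1.14 wt%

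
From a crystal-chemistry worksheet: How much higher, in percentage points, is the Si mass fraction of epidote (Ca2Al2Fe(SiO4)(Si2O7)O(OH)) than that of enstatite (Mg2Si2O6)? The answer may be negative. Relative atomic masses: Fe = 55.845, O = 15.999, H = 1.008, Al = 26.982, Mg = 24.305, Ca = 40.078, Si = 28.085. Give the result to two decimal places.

M(Ca2Al2Fe(SiO4)(Si2O7)O(OH)) = 483.215 g/mol, so wt% Si = 84.255/483.215 × 100 = 17.44%.
M(Mg2Si2O6) = 200.774 g/mol, so wt% Si = 56.170/200.774 × 100 = 27.98%.
17.44 − 27.98 = -10.54 pp.

-10.54 percentage points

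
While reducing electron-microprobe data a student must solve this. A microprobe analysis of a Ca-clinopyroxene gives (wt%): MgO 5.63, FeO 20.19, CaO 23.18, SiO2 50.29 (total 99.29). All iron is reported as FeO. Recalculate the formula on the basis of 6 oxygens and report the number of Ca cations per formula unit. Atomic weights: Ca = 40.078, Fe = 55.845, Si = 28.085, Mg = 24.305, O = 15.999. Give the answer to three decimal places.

MgO: 5.63/40.304 = 0.13969 mol → 0.13969 mol Mg, 0.13969 mol O.
FeO: 20.19/71.844 = 0.28103 mol → 0.28103 mol Fe, 0.28103 mol O.
CaO: 23.18/56.077 = 0.41336 mol → 0.41336 mol Ca, 0.41336 mol O.
SiO2: 50.29/60.083 = 0.83701 mol → 0.83701 mol Si, 1.67402 mol O.
Total oxygen = 2.50810 mol. Normalization factor = 6/2.50810 = 2.39225.
Ca per 6 O = 0.41336 × 2.39225 = 0.989.

0.989 Ca apfu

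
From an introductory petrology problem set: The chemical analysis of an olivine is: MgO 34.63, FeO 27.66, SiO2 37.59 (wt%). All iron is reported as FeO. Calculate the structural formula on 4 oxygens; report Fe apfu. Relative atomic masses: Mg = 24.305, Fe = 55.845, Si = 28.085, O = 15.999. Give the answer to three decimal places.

34.63 wt% MgO ÷ 40.304 g/mol = 0.85922 mol, giving 0.85922 Mg and 0.85922 O.
27.66 wt% FeO ÷ 71.844 g/mol = 0.38500 mol, giving 0.38500 Fe and 0.38500 O.
37.59 wt% SiO2 ÷ 60.083 g/mol = 0.62563 mol, giving 0.62563 Si and 1.25126 O.
Oxygen sums to 2.49548; scaling by 4/2.49548 = 1.60290 puts the formula on 4 O.
Fe: 0.38500 × 1.60290 = 0.617 atoms per formula unit.

0.617 Fe apfu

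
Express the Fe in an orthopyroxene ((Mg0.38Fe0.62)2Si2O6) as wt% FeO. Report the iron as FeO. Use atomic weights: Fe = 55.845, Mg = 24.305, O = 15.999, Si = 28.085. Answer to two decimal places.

M((Mg0.38Fe0.62)2Si2O6) = 239.884 g/mol; M(FeO) = 71.844 g/mol.
Moles FeO per formula unit = 1.24 Fe ÷ 1 = 1.2400.
FeO fraction = (1.2400 × 71.844) / 239.884 = 89.087/239.884 = 0.3714.

37.14 wt%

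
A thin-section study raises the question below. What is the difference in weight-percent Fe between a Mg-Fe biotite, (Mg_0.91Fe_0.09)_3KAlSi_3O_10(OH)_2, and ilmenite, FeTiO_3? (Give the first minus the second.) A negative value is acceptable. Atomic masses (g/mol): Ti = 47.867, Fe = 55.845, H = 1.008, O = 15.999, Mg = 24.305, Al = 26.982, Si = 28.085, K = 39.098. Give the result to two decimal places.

-33.27 percentage points

First mineral: 15.078 g Fe in 425.770 g formula = 3.54 wt% Fe.
Second mineral: 55.845 g Fe in 151.709 g formula = 36.81 wt% Fe.
3.54% − 36.81% gives a difference of -33.27 percentage points.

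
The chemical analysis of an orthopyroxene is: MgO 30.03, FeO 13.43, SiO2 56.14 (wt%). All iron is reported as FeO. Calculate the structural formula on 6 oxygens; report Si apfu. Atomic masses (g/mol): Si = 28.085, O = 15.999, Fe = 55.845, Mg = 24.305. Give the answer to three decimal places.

30.03 wt% MgO ÷ 40.304 g/mol = 0.74509 mol, giving 0.74509 Mg and 0.74509 O.
13.43 wt% FeO ÷ 71.844 g/mol = 0.18693 mol, giving 0.18693 Fe and 0.18693 O.
56.14 wt% SiO2 ÷ 60.083 g/mol = 0.93437 mol, giving 0.93437 Si and 1.86874 O.
Oxygen sums to 2.80076; scaling by 6/2.80076 = 2.14228 puts the formula on 6 O.
Si: 0.93437 × 2.14228 = 2.002 atoms per formula unit.

2.002 Si apfu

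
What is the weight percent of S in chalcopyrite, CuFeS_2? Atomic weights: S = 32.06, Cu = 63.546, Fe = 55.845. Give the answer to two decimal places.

Molar mass of CuFeS_2: 1*63.546 + 1*55.845 + 2*32.06 = 183.511 g/mol.
Mass of S per formula unit: 2 × 32.06 = 64.120 g.
Weight fraction S = 64.120 / 183.511 = 0.3494.

34.94 weight percent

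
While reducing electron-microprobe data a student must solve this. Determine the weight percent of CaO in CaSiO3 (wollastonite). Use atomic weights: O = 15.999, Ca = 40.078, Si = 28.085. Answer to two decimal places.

48.28 wt%

Molar mass of CaSiO3 = 1·40.078 + 1·28.085 + 3·15.999 = 116.160 g/mol.
Each formula unit contains 1 Ca, equivalent to 1/1 = 1.0000 mol CaO.
M(CaO) = 1×40.078 + 1×15.999 = 56.077 g/mol.
Mass of CaO per formula unit = 1.0000 × 56.077 = 56.077 g.
CaO wt% = 56.077 / 116.160 × 100 = 48.28%.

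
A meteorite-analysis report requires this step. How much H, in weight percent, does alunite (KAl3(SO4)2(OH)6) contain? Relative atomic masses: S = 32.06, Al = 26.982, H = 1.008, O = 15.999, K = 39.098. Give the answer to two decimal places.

1.46 weight percent

M(KAl3(SO4)2(OH)6) = 414.198 g/mol.
H contributes 6 × 1.008 = 6.048 g per mole.
6.048/414.198 = 0.0146 → 1.46%.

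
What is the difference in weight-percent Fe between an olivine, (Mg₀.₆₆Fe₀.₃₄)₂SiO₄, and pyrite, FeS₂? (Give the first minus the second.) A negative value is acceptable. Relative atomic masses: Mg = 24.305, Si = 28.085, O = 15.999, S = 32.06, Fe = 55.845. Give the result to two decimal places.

-23.13 percentage points

M((Mg₀.₆₆Fe₀.₃₄)₂SiO₄) = 162.138 g/mol, so wt% Fe = 37.975/162.138 × 100 = 23.42%.
M(FeS₂) = 119.965 g/mol, so wt% Fe = 55.845/119.965 × 100 = 46.55%.
23.42 − 46.55 = -23.13 pp.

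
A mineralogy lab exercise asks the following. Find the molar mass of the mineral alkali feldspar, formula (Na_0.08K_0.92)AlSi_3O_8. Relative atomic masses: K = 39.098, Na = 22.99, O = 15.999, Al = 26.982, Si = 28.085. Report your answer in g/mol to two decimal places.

The formula mass is the sum 0.08×22.99 + 0.92×39.098 + 1×26.982 + 3×28.085 + 8×15.999.

277.04 g/mol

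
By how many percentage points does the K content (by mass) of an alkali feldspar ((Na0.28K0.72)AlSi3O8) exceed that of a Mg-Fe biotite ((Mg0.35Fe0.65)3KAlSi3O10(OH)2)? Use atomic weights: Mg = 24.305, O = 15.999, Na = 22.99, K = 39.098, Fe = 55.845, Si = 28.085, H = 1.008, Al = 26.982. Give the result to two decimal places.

M((Na0.28K0.72)AlSi3O8) = 273.817 g/mol, so wt% K = 28.151/273.817 × 100 = 10.28%.
M((Mg0.35Fe0.65)3KAlSi3O10(OH)2) = 478.757 g/mol, so wt% K = 39.098/478.757 × 100 = 8.17%.
10.28 − 8.17 = 2.11 pp.

2.11 percentage points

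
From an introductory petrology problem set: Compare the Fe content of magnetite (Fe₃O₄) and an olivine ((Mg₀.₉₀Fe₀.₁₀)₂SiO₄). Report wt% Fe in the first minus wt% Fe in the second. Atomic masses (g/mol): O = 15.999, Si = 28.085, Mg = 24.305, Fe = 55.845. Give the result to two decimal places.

First mineral: 167.535 g Fe in 231.531 g formula = 72.36 wt% Fe.
Second mineral: 11.169 g Fe in 146.999 g formula = 7.60 wt% Fe.
72.36% − 7.60% gives a difference of 64.76 percentage points.

64.76 percentage points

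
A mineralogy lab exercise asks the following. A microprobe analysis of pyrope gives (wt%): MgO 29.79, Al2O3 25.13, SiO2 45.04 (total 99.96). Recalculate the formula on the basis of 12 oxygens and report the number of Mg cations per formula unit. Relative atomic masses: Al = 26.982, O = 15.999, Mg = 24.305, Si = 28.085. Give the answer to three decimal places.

2.979 Mg apfu

MgO (M=40.304): mol = 0.73913; Mg = 0.73913, O = 0.73913.
Al2O3 (M=101.961): mol = 0.24647; Al = 0.49294, O = 0.73941.
SiO2 (M=60.083): mol = 0.74963; Si = 0.74963, O = 1.49926.
ΣO = 2.97780; factor = 12/ΣO = 4.02982.
Mg apfu = 0.73913 × 4.02982 = 2.979.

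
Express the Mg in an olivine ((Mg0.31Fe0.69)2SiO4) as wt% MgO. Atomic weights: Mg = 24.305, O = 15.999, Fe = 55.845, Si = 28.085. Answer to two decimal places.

13.56 wt%

M((Mg0.31Fe0.69)2SiO4) = 184.216 g/mol; M(MgO) = 40.304 g/mol.
Moles MgO per formula unit = 0.62 Mg ÷ 1 = 0.6200.
MgO fraction = (0.6200 × 40.304) / 184.216 = 24.988/184.216 = 0.1356.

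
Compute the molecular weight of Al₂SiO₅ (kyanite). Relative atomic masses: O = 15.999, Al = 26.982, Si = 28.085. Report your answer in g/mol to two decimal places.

162.04 g/mol

The formula mass is the sum 2*26.982 + 1*28.085 + 5*15.999.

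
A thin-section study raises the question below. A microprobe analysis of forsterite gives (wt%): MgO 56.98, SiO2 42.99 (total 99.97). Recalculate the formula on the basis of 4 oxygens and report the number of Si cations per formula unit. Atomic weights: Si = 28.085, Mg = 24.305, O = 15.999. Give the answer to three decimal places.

MgO (M=40.304): mol = 1.41376; Mg = 1.41376, O = 1.41376.
SiO2 (M=60.083): mol = 0.71551; Si = 0.71551, O = 1.43102.
ΣO = 2.84478; factor = 4/ΣO = 1.40608.
Si apfu = 0.71551 × 1.40608 = 1.006.

1.006 Si apfu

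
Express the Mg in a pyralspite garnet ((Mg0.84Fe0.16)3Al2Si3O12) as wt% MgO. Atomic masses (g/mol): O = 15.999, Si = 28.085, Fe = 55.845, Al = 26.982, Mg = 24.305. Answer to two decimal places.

M((Mg0.84Fe0.16)3Al2Si3O12) = 418.261 g/mol; M(MgO) = 40.304 g/mol.
Moles MgO per formula unit = 2.52 Mg ÷ 1 = 2.5200.
MgO fraction = (2.5200 × 40.304) / 418.261 = 101.566/418.261 = 0.2428.

24.28 wt%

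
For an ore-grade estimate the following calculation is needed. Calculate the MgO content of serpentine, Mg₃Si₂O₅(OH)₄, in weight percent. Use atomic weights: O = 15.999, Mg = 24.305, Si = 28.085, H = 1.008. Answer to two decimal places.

M(Mg₃Si₂O₅(OH)₄) = 277.108 g/mol; M(MgO) = 40.304 g/mol.
Moles MgO per formula unit = 3 Mg ÷ 1 = 3.0000.
MgO fraction = (3.0000 × 40.304) / 277.108 = 120.912/277.108 = 0.4363.

43.63 wt%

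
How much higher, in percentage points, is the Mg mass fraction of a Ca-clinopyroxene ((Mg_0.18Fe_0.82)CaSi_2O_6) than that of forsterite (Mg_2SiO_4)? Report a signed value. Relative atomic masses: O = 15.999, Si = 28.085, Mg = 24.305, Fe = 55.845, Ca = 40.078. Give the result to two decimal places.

-32.75 percentage points

First mineral: 4.375 g Mg in 242.410 g formula = 1.80 wt% Mg.
Second mineral: 48.610 g Mg in 140.691 g formula = 34.55 wt% Mg.
1.80% − 34.55% gives a difference of -32.75 percentage points.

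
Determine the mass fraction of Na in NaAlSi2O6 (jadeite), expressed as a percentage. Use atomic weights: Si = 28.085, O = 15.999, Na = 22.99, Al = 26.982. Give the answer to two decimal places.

11.37 wt%

Molar mass of NaAlSi2O6: 1·22.99 + 1·26.982 + 2·28.085 + 6·15.999 = 202.136 g/mol.
Mass of Na per formula unit: 1 × 22.99 = 22.990 g.
Weight fraction Na = 22.990 / 202.136 = 0.1137.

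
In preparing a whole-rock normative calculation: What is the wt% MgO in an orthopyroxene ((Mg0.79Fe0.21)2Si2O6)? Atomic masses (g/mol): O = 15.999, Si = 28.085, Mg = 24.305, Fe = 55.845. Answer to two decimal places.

29.75 wt%

Formula mass = 214.021 g/mol.
1.58 Mg → 1.5800 mol MgO per formula unit; M(MgO) = 40.304, so MgO mass = 63.680 g.
63.680/214.021 × 100 = 29.75 wt%.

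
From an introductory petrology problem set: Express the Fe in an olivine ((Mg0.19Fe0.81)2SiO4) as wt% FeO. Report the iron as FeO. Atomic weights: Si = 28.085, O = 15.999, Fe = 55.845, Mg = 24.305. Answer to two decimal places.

60.69 wt%

Molar mass of (Mg0.19Fe0.81)2SiO4 = 0.38*24.305 + 1.62*55.845 + 1*28.085 + 4*15.999 = 191.786 g/mol.
Each formula unit contains 1.62 Fe, equivalent to 1.62/1 = 1.6200 mol FeO.
M(FeO) = 1×55.845 + 1×15.999 = 71.844 g/mol.
Mass of FeO per formula unit = 1.6200 × 71.844 = 116.387 g.
FeO wt% = 116.387 / 191.786 × 100 = 60.69%.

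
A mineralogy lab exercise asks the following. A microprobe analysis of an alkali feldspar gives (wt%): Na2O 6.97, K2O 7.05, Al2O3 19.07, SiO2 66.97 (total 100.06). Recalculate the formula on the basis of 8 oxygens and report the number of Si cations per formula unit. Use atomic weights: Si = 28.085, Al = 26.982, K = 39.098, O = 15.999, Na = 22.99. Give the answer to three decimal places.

Na2O (M=61.979): mol = 0.11246; Na = 0.22492, O = 0.11246.
K2O (M=94.195): mol = 0.07484; K = 0.14968, O = 0.07484.
Al2O3 (M=101.961): mol = 0.18703; Al = 0.37406, O = 0.56109.
SiO2 (M=60.083): mol = 1.11462; Si = 1.11462, O = 2.22924.
ΣO = 2.97763; factor = 8/ΣO = 2.68670.
Si apfu = 1.11462 × 2.68670 = 2.995.

2.995 Si apfu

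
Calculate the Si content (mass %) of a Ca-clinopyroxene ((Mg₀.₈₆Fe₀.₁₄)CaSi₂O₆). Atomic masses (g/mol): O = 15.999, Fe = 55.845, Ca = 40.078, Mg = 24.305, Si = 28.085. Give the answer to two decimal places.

25.42 mass %

Formula mass = 0.86·24.305 + 0.14·55.845 + 1·40.078 + 2·28.085 + 6·15.999 = 220.963 g/mol, of which 56.170 g is Si.
So Si makes up 56.170/220.963 = 0.2542 of the mass, i.e. 25.42%.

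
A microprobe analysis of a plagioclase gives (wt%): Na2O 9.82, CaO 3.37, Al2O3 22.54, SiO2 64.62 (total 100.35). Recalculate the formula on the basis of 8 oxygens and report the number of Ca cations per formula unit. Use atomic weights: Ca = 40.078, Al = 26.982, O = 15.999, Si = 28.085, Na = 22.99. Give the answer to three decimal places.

0.159 Ca apfu

9.82 wt% Na2O ÷ 61.979 g/mol = 0.15844 mol, giving 0.31688 Na and 0.15844 O.
3.37 wt% CaO ÷ 56.077 g/mol = 0.06010 mol, giving 0.06010 Ca and 0.06010 O.
22.54 wt% Al2O3 ÷ 101.961 g/mol = 0.22106 mol, giving 0.44212 Al and 0.66318 O.
64.62 wt% SiO2 ÷ 60.083 g/mol = 1.07551 mol, giving 1.07551 Si and 2.15102 O.
Oxygen sums to 3.03274; scaling by 8/3.03274 = 2.63788 puts the formula on 8 O.
Ca: 0.06010 × 2.63788 = 0.159 atoms per formula unit.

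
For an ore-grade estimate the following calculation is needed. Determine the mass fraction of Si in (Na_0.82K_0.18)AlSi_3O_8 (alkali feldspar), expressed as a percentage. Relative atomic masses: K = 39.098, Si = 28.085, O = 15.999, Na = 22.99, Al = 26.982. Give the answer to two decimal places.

31.78 wt%

Formula mass = 0.82·22.99 + 0.18·39.098 + 1·26.982 + 3·28.085 + 8·15.999 = 265.118 g/mol, of which 84.255 g is Si.
So Si makes up 84.255/265.118 = 0.3178 of the mass, i.e. 31.78%.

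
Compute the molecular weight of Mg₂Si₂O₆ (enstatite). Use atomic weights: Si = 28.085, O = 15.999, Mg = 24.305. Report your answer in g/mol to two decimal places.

200.77 g/mol

Mg: 2 × 24.305 = 48.6100
Si: 2 × 28.085 = 56.1700
O: 6 × 15.999 = 95.9940
Summing the contributions gives the formula mass.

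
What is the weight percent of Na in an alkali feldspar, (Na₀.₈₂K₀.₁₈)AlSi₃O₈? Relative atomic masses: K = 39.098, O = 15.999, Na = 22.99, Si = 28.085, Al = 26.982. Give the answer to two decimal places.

7.11 weight percent

Formula mass = 0.82×22.99 + 0.18×39.098 + 1×26.982 + 3×28.085 + 8×15.999 = 265.118 g/mol, of which 18.852 g is Na.
So Na makes up 18.852/265.118 = 0.0711 of the mass, i.e. 7.11%.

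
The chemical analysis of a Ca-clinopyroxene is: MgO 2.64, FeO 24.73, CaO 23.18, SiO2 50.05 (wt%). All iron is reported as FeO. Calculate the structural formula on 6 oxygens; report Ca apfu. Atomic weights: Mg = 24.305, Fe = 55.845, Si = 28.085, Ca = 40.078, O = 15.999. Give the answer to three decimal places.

0.996 Ca apfu

MgO (M=40.304): mol = 0.06550; Mg = 0.06550, O = 0.06550.
FeO (M=71.844): mol = 0.34422; Fe = 0.34422, O = 0.34422.
CaO (M=56.077): mol = 0.41336; Ca = 0.41336, O = 0.41336.
SiO2 (M=60.083): mol = 0.83301; Si = 0.83301, O = 1.66602.
ΣO = 2.48910; factor = 6/ΣO = 2.41051.
Ca apfu = 0.41336 × 2.41051 = 0.996.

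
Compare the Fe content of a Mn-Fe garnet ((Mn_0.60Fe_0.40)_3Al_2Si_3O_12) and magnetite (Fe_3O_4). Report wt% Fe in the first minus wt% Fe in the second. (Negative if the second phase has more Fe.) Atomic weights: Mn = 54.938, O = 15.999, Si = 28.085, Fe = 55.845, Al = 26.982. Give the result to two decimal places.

-58.85 percentage points

Fe in (Mn_0.60Fe_0.40)_3Al_2Si_3O_12: molar mass 496.109 g/mol; 1.20×55.845 = 67.014 g → 13.51 wt%.
Fe in Fe_3O_4: molar mass 231.531 g/mol; 3×55.845 = 167.535 g → 72.36 wt%.
Difference = 13.51 − 72.36 = -58.85 percentage points.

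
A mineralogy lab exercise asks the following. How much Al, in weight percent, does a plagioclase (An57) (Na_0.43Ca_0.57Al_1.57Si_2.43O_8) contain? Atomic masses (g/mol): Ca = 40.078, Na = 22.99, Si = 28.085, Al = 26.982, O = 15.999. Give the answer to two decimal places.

15.61 weight percent

Molar mass of Na_0.43Ca_0.57Al_1.57Si_2.43O_8: 0.43*22.99 + 0.57*40.078 + 1.57*26.982 + 2.43*28.085 + 8*15.999 = 271.330 g/mol.
Mass of Al per formula unit: 1.57 × 26.982 = 42.362 g.
Weight fraction Al = 42.362 / 271.330 = 0.1561.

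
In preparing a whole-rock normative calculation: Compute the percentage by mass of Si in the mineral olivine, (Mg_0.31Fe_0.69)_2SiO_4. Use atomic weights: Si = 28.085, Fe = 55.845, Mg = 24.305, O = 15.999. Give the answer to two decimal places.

Formula mass = 0.62·24.305 + 1.38·55.845 + 1·28.085 + 4·15.999 = 184.216 g/mol, of which 28.085 g is Si.
So Si makes up 28.085/184.216 = 0.1525 of the mass, i.e. 15.25%.

15.25 wt%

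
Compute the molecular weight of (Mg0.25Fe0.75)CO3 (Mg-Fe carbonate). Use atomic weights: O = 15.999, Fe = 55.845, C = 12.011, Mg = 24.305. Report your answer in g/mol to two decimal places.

The formula mass is the sum 0.25(24.305) + 0.75(55.845) + 1(12.011) + 3(15.999).

107.97 g/mol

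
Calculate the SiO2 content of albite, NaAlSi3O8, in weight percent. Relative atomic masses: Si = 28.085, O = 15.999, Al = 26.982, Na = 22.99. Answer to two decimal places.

68.74 wt%

Molar mass of NaAlSi3O8 = 1*22.99 + 1*26.982 + 3*28.085 + 8*15.999 = 262.219 g/mol.
Each formula unit contains 3 Si, equivalent to 3/1 = 3.0000 mol SiO2.
M(SiO2) = 1×28.085 + 2×15.999 = 60.083 g/mol.
Mass of SiO2 per formula unit = 3.0000 × 60.083 = 180.249 g.
SiO2 wt% = 180.249 / 262.219 × 100 = 68.74%.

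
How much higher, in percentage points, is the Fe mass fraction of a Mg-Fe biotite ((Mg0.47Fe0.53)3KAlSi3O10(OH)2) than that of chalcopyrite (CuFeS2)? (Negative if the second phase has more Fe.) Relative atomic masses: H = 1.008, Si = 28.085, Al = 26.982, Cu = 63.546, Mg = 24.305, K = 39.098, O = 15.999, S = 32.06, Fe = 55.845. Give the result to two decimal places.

M((Mg0.47Fe0.53)3KAlSi3O10(OH)2) = 467.403 g/mol, so wt% Fe = 88.794/467.403 × 100 = 19.00%.
M(CuFeS2) = 183.511 g/mol, so wt% Fe = 55.845/183.511 × 100 = 30.43%.
19.00 − 30.43 = -11.43 pp.

-11.43 percentage points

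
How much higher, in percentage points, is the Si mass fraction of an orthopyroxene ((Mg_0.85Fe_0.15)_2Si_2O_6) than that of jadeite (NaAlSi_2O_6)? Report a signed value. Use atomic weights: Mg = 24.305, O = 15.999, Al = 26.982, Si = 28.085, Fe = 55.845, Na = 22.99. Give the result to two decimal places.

-1.07 percentage points

Si in (Mg_0.85Fe_0.15)_2Si_2O_6: molar mass 210.236 g/mol; 2×28.085 = 56.170 g → 26.72 wt%.
Si in NaAlSi_2O_6: molar mass 202.136 g/mol; 2×28.085 = 56.170 g → 27.79 wt%.
Difference = 26.72 − 27.79 = -1.07 percentage points.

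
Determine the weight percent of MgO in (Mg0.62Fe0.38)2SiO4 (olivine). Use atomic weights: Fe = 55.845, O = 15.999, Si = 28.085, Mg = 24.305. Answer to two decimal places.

30.35 wt%

Molar mass of (Mg0.62Fe0.38)2SiO4 = 1.24·24.305 + 0.76·55.845 + 1·28.085 + 4·15.999 = 164.661 g/mol.
Each formula unit contains 1.24 Mg, equivalent to 1.24/1 = 1.2400 mol MgO.
M(MgO) = 1×24.305 + 1×15.999 = 40.304 g/mol.
Mass of MgO per formula unit = 1.2400 × 40.304 = 49.977 g.
MgO wt% = 49.977 / 164.661 × 100 = 30.35%.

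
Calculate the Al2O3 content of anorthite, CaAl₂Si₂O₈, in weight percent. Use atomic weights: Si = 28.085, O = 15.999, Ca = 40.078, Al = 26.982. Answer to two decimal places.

Molar mass of CaAl₂Si₂O₈ = 1×40.078 + 2×26.982 + 2×28.085 + 8×15.999 = 278.204 g/mol.
Each formula unit contains 2 Al, equivalent to 2/2 = 1.0000 mol Al2O3.
M(Al2O3) = 2×26.982 + 3×15.999 = 101.961 g/mol.
Mass of Al2O3 per formula unit = 1.0000 × 101.961 = 101.961 g.
Al2O3 wt% = 101.961 / 278.204 × 100 = 36.65%.

36.65 wt%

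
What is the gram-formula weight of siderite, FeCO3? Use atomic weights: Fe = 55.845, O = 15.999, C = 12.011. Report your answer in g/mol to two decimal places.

The formula mass is the sum 1×55.845 + 1×12.011 + 3×15.999.

115.85 g/mol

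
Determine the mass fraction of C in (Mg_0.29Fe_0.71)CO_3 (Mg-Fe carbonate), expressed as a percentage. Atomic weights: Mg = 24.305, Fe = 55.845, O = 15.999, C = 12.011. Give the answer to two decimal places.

11.26 mass %

Formula mass = 0.29*24.305 + 0.71*55.845 + 1*12.011 + 3*15.999 = 106.706 g/mol, of which 12.011 g is C.
So C makes up 12.011/106.706 = 0.1126 of the mass, i.e. 11.26%.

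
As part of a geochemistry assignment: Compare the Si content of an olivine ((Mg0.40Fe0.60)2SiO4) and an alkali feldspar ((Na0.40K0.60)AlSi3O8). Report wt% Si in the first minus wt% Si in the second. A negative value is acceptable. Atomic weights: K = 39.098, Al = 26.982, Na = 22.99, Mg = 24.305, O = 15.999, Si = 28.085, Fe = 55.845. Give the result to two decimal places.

-15.26 percentage points

M((Mg0.40Fe0.60)2SiO4) = 178.539 g/mol, so wt% Si = 28.085/178.539 × 100 = 15.73%.
M((Na0.40K0.60)AlSi3O8) = 271.884 g/mol, so wt% Si = 84.255/271.884 × 100 = 30.99%.
15.73 − 30.99 = -15.26 pp.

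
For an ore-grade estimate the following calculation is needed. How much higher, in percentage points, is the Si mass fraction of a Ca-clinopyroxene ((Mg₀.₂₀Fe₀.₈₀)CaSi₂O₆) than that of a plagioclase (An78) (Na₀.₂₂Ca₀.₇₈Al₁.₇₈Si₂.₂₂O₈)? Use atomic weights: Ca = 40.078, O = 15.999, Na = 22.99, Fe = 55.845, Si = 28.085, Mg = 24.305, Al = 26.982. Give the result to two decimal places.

0.53 percentage points

First mineral: 56.170 g Si in 241.779 g formula = 23.23 wt% Si.
Second mineral: 62.349 g Si in 274.687 g formula = 22.70 wt% Si.
23.23% − 22.70% gives a difference of 0.53 percentage points.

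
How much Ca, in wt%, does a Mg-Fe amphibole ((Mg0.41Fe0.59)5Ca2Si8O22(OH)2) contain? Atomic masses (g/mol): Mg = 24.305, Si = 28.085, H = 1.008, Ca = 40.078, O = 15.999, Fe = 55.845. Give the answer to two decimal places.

Molar mass of (Mg0.41Fe0.59)5Ca2Si8O22(OH)2: 2.05×24.305 + 2.95×55.845 + 2×40.078 + 8×28.085 + 24×15.999 + 2×1.008 = 905.396 g/mol.
Mass of Ca per formula unit: 2 × 40.078 = 80.156 g.
Weight fraction Ca = 80.156 / 905.396 = 0.0885.

8.85 wt%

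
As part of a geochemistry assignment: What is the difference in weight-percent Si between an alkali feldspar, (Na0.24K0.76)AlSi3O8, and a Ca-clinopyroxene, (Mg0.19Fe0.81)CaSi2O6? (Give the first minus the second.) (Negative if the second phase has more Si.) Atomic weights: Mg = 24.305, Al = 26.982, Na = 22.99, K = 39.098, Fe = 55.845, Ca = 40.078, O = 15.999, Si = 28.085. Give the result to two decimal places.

7.50 percentage points

Si in (Na0.24K0.76)AlSi3O8: molar mass 274.461 g/mol; 3×28.085 = 84.255 g → 30.70 wt%.
Si in (Mg0.19Fe0.81)CaSi2O6: molar mass 242.094 g/mol; 2×28.085 = 56.170 g → 23.20 wt%.
Difference = 30.70 − 23.20 = 7.50 percentage points.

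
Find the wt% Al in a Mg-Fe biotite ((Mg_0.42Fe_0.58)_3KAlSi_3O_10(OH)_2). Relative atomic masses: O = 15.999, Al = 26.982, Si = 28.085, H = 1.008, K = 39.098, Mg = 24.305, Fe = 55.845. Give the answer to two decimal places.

M((Mg_0.42Fe_0.58)_3KAlSi_3O_10(OH)_2) = 472.134 g/mol.
Al contributes 1 × 26.982 = 26.982 g per mole.
26.982/472.134 = 0.0571 → 5.71%.

5.71 wt%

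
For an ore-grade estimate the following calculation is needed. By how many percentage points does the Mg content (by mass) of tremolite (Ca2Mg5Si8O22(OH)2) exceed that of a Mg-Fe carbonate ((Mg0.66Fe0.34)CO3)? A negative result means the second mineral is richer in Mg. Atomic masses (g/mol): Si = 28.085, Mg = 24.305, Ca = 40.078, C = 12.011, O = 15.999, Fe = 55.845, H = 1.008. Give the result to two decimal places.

-1.92 percentage points

M(Ca2Mg5Si8O22(OH)2) = 812.353 g/mol, so wt% Mg = 121.525/812.353 × 100 = 14.96%.
M((Mg0.66Fe0.34)CO3) = 95.037 g/mol, so wt% Mg = 16.041/95.037 × 100 = 16.88%.
14.96 − 16.88 = -1.92 pp.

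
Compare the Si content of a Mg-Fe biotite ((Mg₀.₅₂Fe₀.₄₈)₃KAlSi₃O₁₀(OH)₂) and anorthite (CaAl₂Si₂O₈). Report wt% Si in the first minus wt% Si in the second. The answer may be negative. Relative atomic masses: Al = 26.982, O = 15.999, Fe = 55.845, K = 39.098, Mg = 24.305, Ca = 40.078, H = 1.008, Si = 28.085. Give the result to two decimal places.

Si in (Mg₀.₅₂Fe₀.₄₈)₃KAlSi₃O₁₀(OH)₂: molar mass 462.672 g/mol; 3×28.085 = 84.255 g → 18.21 wt%.
Si in CaAl₂Si₂O₈: molar mass 278.204 g/mol; 2×28.085 = 56.170 g → 20.19 wt%.
Difference = 18.21 − 20.19 = -1.98 percentage points.

-1.98 percentage points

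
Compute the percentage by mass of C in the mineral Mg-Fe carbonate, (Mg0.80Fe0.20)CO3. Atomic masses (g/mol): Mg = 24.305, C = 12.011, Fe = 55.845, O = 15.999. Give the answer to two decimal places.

Formula mass = 0.80×24.305 + 0.20×55.845 + 1×12.011 + 3×15.999 = 90.621 g/mol, of which 12.011 g is C.
So C makes up 12.011/90.621 = 0.1325 of the mass, i.e. 13.25%.

13.25 weight percent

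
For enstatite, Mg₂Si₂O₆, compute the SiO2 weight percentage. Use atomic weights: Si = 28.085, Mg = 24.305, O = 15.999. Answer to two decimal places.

M(Mg₂Si₂O₆) = 200.774 g/mol; M(SiO2) = 60.083 g/mol.
Moles SiO2 per formula unit = 2 Si ÷ 1 = 2.0000.
SiO2 fraction = (2.0000 × 60.083) / 200.774 = 120.166/200.774 = 0.5985.

59.85 wt%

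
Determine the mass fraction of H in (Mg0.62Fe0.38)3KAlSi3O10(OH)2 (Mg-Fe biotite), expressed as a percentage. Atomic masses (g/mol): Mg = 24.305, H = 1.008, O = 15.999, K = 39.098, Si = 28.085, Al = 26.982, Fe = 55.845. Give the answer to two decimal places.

Molar mass of (Mg0.62Fe0.38)3KAlSi3O10(OH)2: 1.86×24.305 + 1.14×55.845 + 1×39.098 + 1×26.982 + 3×28.085 + 12×15.999 + 2×1.008 = 453.210 g/mol.
Mass of H per formula unit: 2 × 1.008 = 2.016 g.
Weight fraction H = 2.016 / 453.210 = 0.0044.

0.44 mass %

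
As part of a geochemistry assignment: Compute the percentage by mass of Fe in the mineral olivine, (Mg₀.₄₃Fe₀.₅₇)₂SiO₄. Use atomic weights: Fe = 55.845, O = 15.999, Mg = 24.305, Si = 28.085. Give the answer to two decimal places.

36.04 weight percent

M((Mg₀.₄₃Fe₀.₅₇)₂SiO₄) = 176.647 g/mol.
Fe contributes 1.14 × 55.845 = 63.663 g per mole.
63.663/176.647 = 0.3604 → 36.04%.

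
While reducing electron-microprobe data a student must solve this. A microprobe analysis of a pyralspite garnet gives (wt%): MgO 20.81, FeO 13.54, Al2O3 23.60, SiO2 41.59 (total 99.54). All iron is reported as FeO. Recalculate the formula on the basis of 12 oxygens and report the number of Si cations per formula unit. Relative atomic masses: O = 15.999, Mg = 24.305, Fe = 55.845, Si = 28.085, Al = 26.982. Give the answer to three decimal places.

MgO: 20.81/40.304 = 0.51633 mol → 0.51633 mol Mg, 0.51633 mol O.
FeO: 13.54/71.844 = 0.18846 mol → 0.18846 mol Fe, 0.18846 mol O.
Al2O3: 23.60/101.961 = 0.23146 mol → 0.46292 mol Al, 0.69438 mol O.
SiO2: 41.59/60.083 = 0.69221 mol → 0.69221 mol Si, 1.38442 mol O.
Total oxygen = 2.78359 mol. Normalization factor = 12/2.78359 = 4.31098.
Si per 12 O = 0.69221 × 4.31098 = 2.984.

2.984 Si apfu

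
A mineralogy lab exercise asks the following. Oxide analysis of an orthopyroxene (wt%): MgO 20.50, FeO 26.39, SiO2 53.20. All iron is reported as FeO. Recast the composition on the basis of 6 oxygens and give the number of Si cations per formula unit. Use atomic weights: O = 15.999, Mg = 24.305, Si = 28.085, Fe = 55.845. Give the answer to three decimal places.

MgO (M=40.304): mol = 0.50863; Mg = 0.50863, O = 0.50863.
FeO (M=71.844): mol = 0.36732; Fe = 0.36732, O = 0.36732.
SiO2 (M=60.083): mol = 0.88544; Si = 0.88544, O = 1.77088.
ΣO = 2.64683; factor = 6/ΣO = 2.26686.
Si apfu = 0.88544 × 2.26686 = 2.007.

2.007 Si apfu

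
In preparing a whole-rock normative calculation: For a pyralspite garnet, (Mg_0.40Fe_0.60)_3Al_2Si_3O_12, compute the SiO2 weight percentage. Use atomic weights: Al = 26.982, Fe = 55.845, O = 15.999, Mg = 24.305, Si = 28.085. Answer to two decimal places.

39.19 wt%

Formula mass = 459.894 g/mol.
3 Si → 3.0000 mol SiO2 per formula unit; M(SiO2) = 60.083, so SiO2 mass = 180.249 g.
180.249/459.894 × 100 = 39.19 wt%.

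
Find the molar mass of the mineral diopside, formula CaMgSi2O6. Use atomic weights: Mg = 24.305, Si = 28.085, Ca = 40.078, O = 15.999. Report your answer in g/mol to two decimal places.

Ca: 1 × 40.078 = 40.0780
Mg: 1 × 24.305 = 24.3050
Si: 2 × 28.085 = 56.1700
O: 6 × 15.999 = 95.9940
Summing the contributions gives the formula mass.

216.55 g/mol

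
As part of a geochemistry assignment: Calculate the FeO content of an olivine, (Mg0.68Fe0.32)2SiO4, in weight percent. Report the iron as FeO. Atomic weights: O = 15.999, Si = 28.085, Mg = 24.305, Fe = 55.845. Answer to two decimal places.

28.58 wt%

Molar mass of (Mg0.68Fe0.32)2SiO4 = 1.36*24.305 + 0.64*55.845 + 1*28.085 + 4*15.999 = 160.877 g/mol.
Each formula unit contains 0.64 Fe, equivalent to 0.64/1 = 0.6400 mol FeO.
M(FeO) = 1×55.845 + 1×15.999 = 71.844 g/mol.
Mass of FeO per formula unit = 0.6400 × 71.844 = 45.980 g.
FeO wt% = 45.980 / 160.877 × 100 = 28.58%.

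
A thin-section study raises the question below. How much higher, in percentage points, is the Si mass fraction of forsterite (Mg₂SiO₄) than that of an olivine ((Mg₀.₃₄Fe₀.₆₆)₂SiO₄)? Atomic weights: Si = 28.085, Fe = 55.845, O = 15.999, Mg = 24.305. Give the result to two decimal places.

M(Mg₂SiO₄) = 140.691 g/mol, so wt% Si = 28.085/140.691 × 100 = 19.96%.
M((Mg₀.₃₄Fe₀.₆₆)₂SiO₄) = 182.324 g/mol, so wt% Si = 28.085/182.324 × 100 = 15.40%.
19.96 − 15.40 = 4.56 pp.

4.56 percentage points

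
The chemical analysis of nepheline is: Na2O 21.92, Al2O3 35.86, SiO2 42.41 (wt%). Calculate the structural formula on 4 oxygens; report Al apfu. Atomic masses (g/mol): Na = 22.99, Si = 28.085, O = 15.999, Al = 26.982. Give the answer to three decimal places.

0.998 Al apfu

21.92 wt% Na2O ÷ 61.979 g/mol = 0.35367 mol, giving 0.70734 Na and 0.35367 O.
35.86 wt% Al2O3 ÷ 101.961 g/mol = 0.35170 mol, giving 0.70340 Al and 1.05510 O.
42.41 wt% SiO2 ÷ 60.083 g/mol = 0.70586 mol, giving 0.70586 Si and 1.41172 O.
Oxygen sums to 2.82049; scaling by 4/2.82049 = 1.41819 puts the formula on 4 O.
Al: 0.70340 × 1.41819 = 0.998 atoms per formula unit.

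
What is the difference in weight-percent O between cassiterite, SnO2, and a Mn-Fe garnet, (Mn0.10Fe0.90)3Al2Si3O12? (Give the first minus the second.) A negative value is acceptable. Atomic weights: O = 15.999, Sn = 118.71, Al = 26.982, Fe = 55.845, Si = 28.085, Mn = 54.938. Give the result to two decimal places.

-17.36 percentage points

First mineral: 31.998 g O in 150.708 g formula = 21.23 wt% O.
Second mineral: 191.988 g O in 497.470 g formula = 38.59 wt% O.
21.23% − 38.59% gives a difference of -17.36 percentage points.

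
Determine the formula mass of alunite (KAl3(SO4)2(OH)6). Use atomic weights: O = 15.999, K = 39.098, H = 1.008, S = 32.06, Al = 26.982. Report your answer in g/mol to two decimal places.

414.20 g/mol

K: 1 × 39.098 = 39.0980
Al: 3 × 26.982 = 80.9460
S: 2 × 32.06 = 64.1200
O: 14 × 15.999 = 223.9860
H: 6 × 1.008 = 6.0480
Summing the contributions gives the formula mass.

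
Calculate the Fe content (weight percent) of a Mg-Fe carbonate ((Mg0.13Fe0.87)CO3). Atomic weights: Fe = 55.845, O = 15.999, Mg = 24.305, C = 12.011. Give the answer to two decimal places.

M((Mg0.13Fe0.87)CO3) = 111.753 g/mol.
Fe contributes 0.87 × 55.845 = 48.585 g per mole.
48.585/111.753 = 0.4348 → 43.48%.

43.48 weight percent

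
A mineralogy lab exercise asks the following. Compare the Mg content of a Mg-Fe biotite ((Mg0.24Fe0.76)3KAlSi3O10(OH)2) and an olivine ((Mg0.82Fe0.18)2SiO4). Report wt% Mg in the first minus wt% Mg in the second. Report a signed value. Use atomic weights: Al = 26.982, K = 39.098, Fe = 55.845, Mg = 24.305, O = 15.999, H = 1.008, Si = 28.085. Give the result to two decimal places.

-22.64 percentage points

First mineral: 17.500 g Mg in 489.165 g formula = 3.58 wt% Mg.
Second mineral: 39.860 g Mg in 152.045 g formula = 26.22 wt% Mg.
3.58% − 26.22% gives a difference of -22.64 percentage points.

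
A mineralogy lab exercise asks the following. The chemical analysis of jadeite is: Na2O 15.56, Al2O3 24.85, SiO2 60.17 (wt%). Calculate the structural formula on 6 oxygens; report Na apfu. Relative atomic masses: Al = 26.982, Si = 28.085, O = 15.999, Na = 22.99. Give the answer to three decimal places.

Na2O: 15.56/61.979 = 0.25105 mol → 0.50210 mol Na, 0.25105 mol O.
Al2O3: 24.85/101.961 = 0.24372 mol → 0.48744 mol Al, 0.73116 mol O.
SiO2: 60.17/60.083 = 1.00145 mol → 1.00145 mol Si, 2.00290 mol O.
Total oxygen = 2.98511 mol. Normalization factor = 6/2.98511 = 2.00998.
Na per 6 O = 0.50210 × 2.00998 = 1.009.

1.009 Na apfu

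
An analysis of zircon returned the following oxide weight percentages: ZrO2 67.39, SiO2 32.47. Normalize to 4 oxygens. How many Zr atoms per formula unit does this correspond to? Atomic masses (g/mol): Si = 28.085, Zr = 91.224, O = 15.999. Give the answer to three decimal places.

ZrO2: 67.39/123.222 = 0.54690 mol → 0.54690 mol Zr, 1.09380 mol O.
SiO2: 32.47/60.083 = 0.54042 mol → 0.54042 mol Si, 1.08084 mol O.
Total oxygen = 2.17464 mol. Normalization factor = 4/2.17464 = 1.83938.
Zr per 4 O = 0.54690 × 1.83938 = 1.006.

1.006 Zr apfu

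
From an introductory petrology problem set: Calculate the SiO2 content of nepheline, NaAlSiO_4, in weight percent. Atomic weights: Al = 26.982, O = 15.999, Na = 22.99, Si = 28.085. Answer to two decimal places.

42.30 wt%

Formula mass = 142.053 g/mol.
1 Si → 1.0000 mol SiO2 per formula unit; M(SiO2) = 60.083, so SiO2 mass = 60.083 g.
60.083/142.053 × 100 = 42.30 wt%.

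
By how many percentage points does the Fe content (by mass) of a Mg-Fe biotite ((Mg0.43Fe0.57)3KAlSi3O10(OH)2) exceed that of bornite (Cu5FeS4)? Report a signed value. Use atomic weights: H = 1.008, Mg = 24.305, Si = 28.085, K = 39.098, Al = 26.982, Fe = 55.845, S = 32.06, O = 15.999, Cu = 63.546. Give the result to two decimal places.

9.14 percentage points

M((Mg0.43Fe0.57)3KAlSi3O10(OH)2) = 471.187 g/mol, so wt% Fe = 95.495/471.187 × 100 = 20.27%.
M(Cu5FeS4) = 501.815 g/mol, so wt% Fe = 55.845/501.815 × 100 = 11.13%.
20.27 − 11.13 = 9.14 pp.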